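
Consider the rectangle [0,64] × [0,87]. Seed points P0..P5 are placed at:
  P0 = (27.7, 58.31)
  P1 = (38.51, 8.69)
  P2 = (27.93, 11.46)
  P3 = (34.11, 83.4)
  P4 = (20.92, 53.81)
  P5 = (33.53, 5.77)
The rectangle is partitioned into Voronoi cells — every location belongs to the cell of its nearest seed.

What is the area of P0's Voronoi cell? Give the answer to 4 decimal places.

Area of P0's cell: 1187.3739

1. box [0,64]×[0,87]: [(0, 0) (64, 0) (64, 87) (0, 87)]
2. ⊥bis P0·P1 via (33.105,33.5): [(0, 26.2879) (64, 40.2307) (64, 87) (0, 87)]  |A|=3439.4068
3. ⊥bis P0·P2 via (27.815,34.885): [(0, 34.7484) (39.7309, 34.9435) (64, 40.2307) (64, 87) (0, 87)]  |A|=3271.3337
4. ⊥bis P0·P3 via (30.905,70.855): [(0, 78.7506) (0, 34.7484) (39.7309, 34.9435) (64, 40.2307) (64, 62.3999)]  |A|=2220.1497
5. ⊥bis P0·P4 via (24.31,56.06): [(11.1386, 75.9049) (38.3299, 34.9366) (39.7309, 34.9435) (64, 40.2307) (64, 62.3999)]  |A|=1187.3739
6. ⊥bis P0·P5 via (30.615,32.04): [(11.1386, 75.9049) (38.3299, 34.9366) (39.7309, 34.9435) (64, 40.2307) (64, 62.3999)]  |A|=1187.3739
7. canonical 5-gon: [(11.1386, 75.9049) (38.3299, 34.9366) (39.7309, 34.9435) (64, 40.2307) (64, 62.3999)]
8. shoelace: 1187.3739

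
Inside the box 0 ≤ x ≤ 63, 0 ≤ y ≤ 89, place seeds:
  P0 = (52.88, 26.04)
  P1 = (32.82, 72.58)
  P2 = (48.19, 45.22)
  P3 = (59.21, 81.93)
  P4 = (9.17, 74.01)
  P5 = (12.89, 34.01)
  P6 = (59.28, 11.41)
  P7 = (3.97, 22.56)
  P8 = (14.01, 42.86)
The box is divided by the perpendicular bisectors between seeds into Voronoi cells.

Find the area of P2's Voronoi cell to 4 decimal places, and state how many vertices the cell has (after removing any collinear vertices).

Area of P2's cell: 813.8972 (6 vertices)

1. box [0,63]×[0,89]: [(0, 0) (63, 0) (63, 89) (0, 89)]
2. ⊥bis P2·P0 via (50.535,35.63): [(0, 23.2729) (63, 38.678) (63, 89) (0, 89)]  |A|=3655.5463
3. ⊥bis P2·P1 via (40.505,58.9): [(0, 36.1455) (0, 23.2729) (63, 38.678) (63, 71.537)]  |A|=1440.5463
4. ⊥bis P2·P3 via (53.7,63.575): [(50.524, 64.5284) (0, 36.1455) (0, 23.2729) (63, 38.678) (63, 60.7832)]  |A|=1373.4645
5. ⊥bis P2·P4 via (28.68,59.615): [(50.524, 64.5284) (19.408, 47.0484) (2.2766, 23.8296) (63, 38.678) (63, 60.7832)]  |A|=1226.8873
6. ⊥bis P2·P5 via (30.54,39.615): [(50.524, 64.5284) (26.8515, 51.2299) (33.1551, 31.3802) (63, 38.678) (63, 60.7832)]  |A|=846.0273
7. ⊥bis P2·P6 via (53.735,28.315): [(50.524, 64.5284) (26.8515, 51.2299) (33.1551, 31.3802) (63, 38.678) (63, 60.7832)]  |A|=846.0273
8. ⊥bis P2·P7 via (26.08,33.89): [(50.524, 64.5284) (26.8515, 51.2299) (33.1551, 31.3802) (63, 38.678) (63, 60.7832)]  |A|=846.0273
9. ⊥bis P2·P8 via (31.1,44.04): [(50.524, 64.5284) (30.4635, 53.259) (31.646, 36.1322) (33.1551, 31.3802) (63, 38.678) (63, 60.7832)]  |A|=813.8972
10. canonical 6-gon: [(50.524, 64.5284) (30.4635, 53.259) (31.646, 36.1322) (33.1551, 31.3802) (63, 38.678) (63, 60.7832)]
11. shoelace: 813.8972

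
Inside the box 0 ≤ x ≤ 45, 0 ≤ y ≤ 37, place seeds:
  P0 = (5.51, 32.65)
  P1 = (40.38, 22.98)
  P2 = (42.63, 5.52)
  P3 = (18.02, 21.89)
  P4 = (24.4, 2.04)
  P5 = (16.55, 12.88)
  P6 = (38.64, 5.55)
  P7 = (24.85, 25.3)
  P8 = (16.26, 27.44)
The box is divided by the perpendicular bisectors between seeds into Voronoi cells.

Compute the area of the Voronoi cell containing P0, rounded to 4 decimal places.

Area of P0's cell: 182.1205

1. box [0,45]×[0,37]: [(0, 0) (45, 0) (45, 37) (0, 37)]
2. ⊥bis P0·P1 via (22.945,27.815): [(0, 0) (15.2315, 0) (25.4921, 37) (0, 37)]  |A|=753.3867
3. ⊥bis P0·P2 via (24.07,19.085): [(0, 0) (10.1213, 0) (18.3559, 11.2669) (25.4921, 37) (0, 37)]  |A|=724.5989
4. ⊥bis P0·P3 via (11.765,27.27): [(0, 13.5915) (20.1339, 37) (0, 37)]  |A|=235.6516
5. ⊥bis P0·P4 via (14.955,17.345): [(0, 13.5915) (20.1339, 37) (0, 37)]  |A|=235.6516
6. ⊥bis P0·P5 via (11.03,22.765): [(0, 16.6056) (4.9884, 19.3912) (20.1339, 37) (0, 37)]  |A|=228.134
7. ⊥bis P0·P6 via (22.075,19.1): [(0, 16.6056) (4.9884, 19.3912) (20.1339, 37) (0, 37)]  |A|=228.134
8. ⊥bis P0·P7 via (15.18,28.975): [(0, 16.6056) (4.9884, 19.3912) (16.7225, 33.0338) (18.2298, 37) (0, 37)]  |A|=224.358
9. ⊥bis P0·P8 via (10.885,30.045): [(0, 16.6056) (4.9884, 19.3912) (6.6681, 21.3442) (14.2557, 37) (0, 37)]  |A|=182.1205
10. canonical 5-gon: [(0, 16.6056) (4.9884, 19.3912) (6.6681, 21.3442) (14.2557, 37) (0, 37)]
11. shoelace: 182.1205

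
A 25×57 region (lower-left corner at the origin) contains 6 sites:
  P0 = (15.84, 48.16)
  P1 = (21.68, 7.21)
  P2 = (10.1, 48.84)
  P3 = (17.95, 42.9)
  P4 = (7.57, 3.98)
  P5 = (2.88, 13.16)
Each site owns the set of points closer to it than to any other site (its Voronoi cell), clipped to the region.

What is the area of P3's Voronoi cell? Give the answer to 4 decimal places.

Area of P3's cell: 338.6729

1. box [0,25]×[0,57]: [(0, 0) (25, 0) (25, 57) (0, 57)]
2. ⊥bis P3·P0 via (16.895,45.53): [(0, 38.7527) (0, 0) (25, 0) (25, 48.7812)]  |A|=1094.1747
3. ⊥bis P3·P1 via (19.815,25.055): [(0, 38.7527) (0, 22.9841) (25, 25.5969) (25, 48.7812)]  |A|=486.9121
4. ⊥bis P3·P2 via (14.025,45.87): [(12.4048, 43.7288) (0, 27.3353) (0, 22.9841) (25, 25.5969) (25, 48.7812)]  |A|=416.0967
5. ⊥bis P3·P4 via (12.76,23.44): [(12.4048, 43.7288) (0, 27.3353) (0, 26.8431) (10.3957, 24.0706) (25, 25.5969) (25, 48.7812)]  |A|=396.0384
6. ⊥bis P3·P5 via (10.415,28.03): [(12.4048, 43.7288) (3.2666, 31.6523) (16.8894, 24.7492) (25, 25.5969) (25, 48.7812)]  |A|=338.6729
7. canonical 5-gon: [(12.4048, 43.7288) (3.2666, 31.6523) (16.8894, 24.7492) (25, 25.5969) (25, 48.7812)]
8. shoelace: 338.6729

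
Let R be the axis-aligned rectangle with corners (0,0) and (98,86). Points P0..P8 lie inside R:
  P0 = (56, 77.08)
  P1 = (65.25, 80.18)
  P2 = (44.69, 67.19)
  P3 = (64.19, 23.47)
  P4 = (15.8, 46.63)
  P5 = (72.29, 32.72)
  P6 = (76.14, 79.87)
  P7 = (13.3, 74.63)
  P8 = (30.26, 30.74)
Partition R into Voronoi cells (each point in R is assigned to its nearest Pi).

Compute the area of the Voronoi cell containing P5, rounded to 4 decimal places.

Area of P5's cell: 1465.3508

1. box [0,98]×[0,86]: [(0, 0) (98, 0) (98, 86) (0, 86)]
2. ⊥bis P5·P0 via (64.145,54.9): [(0, 31.3445) (0, 0) (98, 0) (98, 67.3323)]  |A|=4835.1644
3. ⊥bis P5·P1 via (68.77,56.45): [(68.092, 56.3494) (0, 31.3445) (0, 0) (98, 0) (98, 60.7858)]  |A|=4737.2683
4. ⊥bis P5·P2 via (58.49,49.955): [(68.092, 56.3494) (65.1071, 55.2533) (0, 3.1223) (0, 0) (98, 0) (98, 60.7858)]  |A|=3818.5342
5. ⊥bis P5·P3 via (68.24,28.095): [(68.092, 56.3494) (65.1071, 55.2533) (50.543, 43.5919) (98, 2.0349) (98, 60.7858)]  |A|=1555.344
6. ⊥bis P5·P4 via (44.045,39.675): [(68.092, 56.3494) (65.1071, 55.2533) (50.543, 43.5919) (98, 2.0349) (98, 60.7858)]  |A|=1555.344
7. ⊥bis P5·P6 via (74.215,56.295): [(70.0292, 56.6368) (68.092, 56.3494) (65.1071, 55.2533) (50.543, 43.5919) (98, 2.0349) (98, 54.3529)]  |A|=1465.3761
8. ⊥bis P5·P7 via (42.795,53.675): [(70.0292, 56.6368) (68.092, 56.3494) (65.1071, 55.2533) (50.543, 43.5919) (98, 2.0349) (98, 54.3529)]  |A|=1465.3761
9. ⊥bis P5·P8 via (51.275,31.73): [(70.0292, 56.6368) (68.092, 56.3494) (65.1071, 55.2533) (50.7099, 43.7255) (50.7237, 43.4336) (98, 2.0349) (98, 54.3529)]  |A|=1465.3508
10. canonical 7-gon: [(70.0292, 56.6368) (68.092, 56.3494) (65.1071, 55.2533) (50.7099, 43.7255) (50.7237, 43.4336) (98, 2.0349) (98, 54.3529)]
11. shoelace: 1465.3508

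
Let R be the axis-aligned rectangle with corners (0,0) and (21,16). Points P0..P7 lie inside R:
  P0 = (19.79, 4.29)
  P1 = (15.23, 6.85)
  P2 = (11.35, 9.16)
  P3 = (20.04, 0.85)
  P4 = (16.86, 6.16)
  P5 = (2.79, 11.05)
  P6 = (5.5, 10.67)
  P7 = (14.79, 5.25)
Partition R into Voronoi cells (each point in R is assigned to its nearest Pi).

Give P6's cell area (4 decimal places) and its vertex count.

1. box [0,21]×[0,16]: [(0, 0) (21, 0) (21, 16) (0, 16)]
2. ⊥bis P6·P0 via (12.645,7.48): [(0, 0) (9.3054, 0) (16.4489, 16) (0, 16)]  |A|=206.0346
3. ⊥bis P6·P1 via (10.365,8.76): [(0, 0) (6.9258, 0) (13.2074, 16) (0, 16)]  |A|=161.066
4. ⊥bis P6·P2 via (8.425,9.915): [(0, 0) (5.8657, 0) (9.9957, 16) (0, 16)]  |A|=126.8912
5. ⊥bis P6·P3 via (12.77,5.76): [(0, 0) (5.8657, 0) (9.9957, 16) (0, 16)]  |A|=126.8912
6. ⊥bis P6·P4 via (11.18,8.415): [(0, 0) (5.8657, 0) (9.9957, 16) (0, 16)]  |A|=126.8912
7. ⊥bis P6·P5 via (4.145,10.86): [(2.6222, 0) (5.8657, 0) (9.9957, 16) (4.8657, 16)]  |A|=66.9877
8. ⊥bis P6·P7 via (10.145,7.96): [(2.6222, 0) (5.501, 0) (6.1552, 1.1214) (9.9957, 16) (4.8657, 16)]  |A|=66.7832
9. canonical 5-gon: [(2.6222, 0) (5.501, 0) (6.1552, 1.1214) (9.9957, 16) (4.8657, 16)]
10. shoelace: 66.7832

Area of P6's cell: 66.7832 (5 vertices)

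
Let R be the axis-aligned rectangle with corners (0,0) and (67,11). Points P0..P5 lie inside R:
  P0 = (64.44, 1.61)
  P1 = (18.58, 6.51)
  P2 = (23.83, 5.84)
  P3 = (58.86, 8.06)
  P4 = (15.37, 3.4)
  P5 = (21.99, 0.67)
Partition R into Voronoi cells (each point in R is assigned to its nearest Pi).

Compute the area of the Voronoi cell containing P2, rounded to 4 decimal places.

1. box [0,67]×[0,11]: [(0, 0) (67, 0) (67, 11) (0, 11)]
2. ⊥bis P2·P0 via (44.135,3.725): [(0, 0) (43.747, 0) (44.8928, 11) (0, 11)]  |A|=487.5188
3. ⊥bis P2·P1 via (21.205,6.175): [(20.417, 0) (43.747, 0) (44.8928, 11) (21.8208, 11)]  |A|=255.2113
4. ⊥bis P2·P3 via (41.345,6.95): [(20.417, 0) (41.7855, 0) (41.0883, 11) (21.8208, 11)]  |A|=223.4984
5. ⊥bis P2·P4 via (19.6,4.62): [(20.5751, 1.2391) (20.9325, 0) (41.7855, 0) (41.0883, 11) (21.8208, 11)]  |A|=223.179
6. ⊥bis P2·P5 via (22.91,3.255): [(20.9226, 3.9623) (32.0558, 0) (41.7855, 0) (41.0883, 11) (21.8208, 11)]  |A|=200.44
7. canonical 5-gon: [(20.9226, 3.9623) (32.0558, 0) (41.7855, 0) (41.0883, 11) (21.8208, 11)]
8. shoelace: 200.44

Area of P2's cell: 200.4400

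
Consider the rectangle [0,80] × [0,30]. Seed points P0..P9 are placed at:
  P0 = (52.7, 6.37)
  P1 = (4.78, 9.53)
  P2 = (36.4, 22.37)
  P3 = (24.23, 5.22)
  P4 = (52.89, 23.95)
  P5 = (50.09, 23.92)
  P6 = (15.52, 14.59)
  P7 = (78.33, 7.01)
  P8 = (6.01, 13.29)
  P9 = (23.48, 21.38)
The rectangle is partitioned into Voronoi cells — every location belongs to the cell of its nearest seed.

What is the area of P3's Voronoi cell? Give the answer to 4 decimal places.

1. box [0,80]×[0,30]: [(0, 0) (80, 0) (80, 30) (0, 30)]
2. ⊥bis P3·P0 via (38.465,5.795): [(0, 0) (38.6991, 0) (37.4873, 30) (0, 30)]  |A|=1142.7954
3. ⊥bis P3·P1 via (14.505,7.375): [(12.8707, 0) (38.6991, 0) (37.4873, 30) (19.5186, 30)]  |A|=656.9558
4. ⊥bis P3·P2 via (30.315,13.795): [(17.8826, 22.6173) (12.8707, 0) (38.6991, 0) (38.3728, 8.077)]  |A|=372.4613
5. ⊥bis P3·P4 via (38.56,14.585): [(17.8826, 22.6173) (12.8707, 0) (38.6991, 0) (38.3728, 8.077)]  |A|=372.4613
6. ⊥bis P3·P5 via (37.16,14.57): [(17.8826, 22.6173) (12.8707, 0) (38.6991, 0) (38.3728, 8.077)]  |A|=372.4613
7. ⊥bis P3·P6 via (19.875,9.905): [(26.7677, 16.3122) (13.818, 4.2746) (12.8707, 0) (38.6991, 0) (38.3728, 8.077)]  |A|=278.1589
8. ⊥bis P3·P7 via (51.28,6.115): [(26.7677, 16.3122) (13.818, 4.2746) (12.8707, 0) (38.6991, 0) (38.3728, 8.077)]  |A|=278.1589
9. ⊥bis P3·P8 via (15.12,9.255): [(26.7677, 16.3122) (13.818, 4.2746) (12.8707, 0) (38.6991, 0) (38.3728, 8.077)]  |A|=278.1589
10. ⊥bis P3·P9 via (23.855,13.3): [(30.5732, 13.6118) (23.51, 13.284) (13.818, 4.2746) (12.8707, 0) (38.6991, 0) (38.3728, 8.077)]  |A|=267.9985
11. canonical 6-gon: [(30.5732, 13.6118) (23.51, 13.284) (13.818, 4.2746) (12.8707, 0) (38.6991, 0) (38.3728, 8.077)]
12. shoelace: 267.9985

Area of P3's cell: 267.9985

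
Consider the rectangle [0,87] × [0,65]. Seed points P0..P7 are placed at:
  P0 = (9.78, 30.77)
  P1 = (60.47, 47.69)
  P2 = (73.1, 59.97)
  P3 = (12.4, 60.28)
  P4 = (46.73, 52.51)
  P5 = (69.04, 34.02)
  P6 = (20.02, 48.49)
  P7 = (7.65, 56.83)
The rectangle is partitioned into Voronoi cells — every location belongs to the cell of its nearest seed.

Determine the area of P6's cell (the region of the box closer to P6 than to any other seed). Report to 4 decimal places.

Area of P6's cell: 540.2407

1. box [0,87]×[0,65]: [(0, 0) (87, 0) (87, 65) (0, 65)]
2. ⊥bis P6·P0 via (14.9,39.63): [(0, 48.2404) (83.4785, 0) (87, 0) (87, 65) (0, 65)]  |A|=3641.4831
3. ⊥bis P6·P1 via (40.245,48.09): [(0, 48.2404) (39.7932, 25.2448) (40.5794, 65) (0, 65)]  |A|=1140.0815
4. ⊥bis P6·P2 via (46.56,54.23): [(0, 48.2404) (39.7932, 25.2448) (40.5794, 65) (0, 65)]  |A|=1140.0815
5. ⊥bis P6·P3 via (16.21,54.385): [(3.5387, 46.1954) (39.7932, 25.2448) (40.5794, 65) (32.634, 65)]  |A|=803.5934
6. ⊥bis P6·P4 via (33.375,50.5): [(31.3204, 64.151) (3.5387, 46.1954) (36.9267, 26.9012)]  |A|=567.764
7. ⊥bis P6·P5 via (44.53,41.255): [(31.3204, 64.151) (3.5387, 46.1954) (36.9267, 26.9012)]  |A|=567.764
8. ⊥bis P6·P7 via (13.835,52.66): [(31.3204, 64.151) (14.062, 52.9968) (7.8117, 43.7262) (36.9267, 26.9012)]  |A|=540.2407
9. canonical 4-gon: [(31.3204, 64.151) (14.062, 52.9968) (7.8117, 43.7262) (36.9267, 26.9012)]
10. shoelace: 540.2407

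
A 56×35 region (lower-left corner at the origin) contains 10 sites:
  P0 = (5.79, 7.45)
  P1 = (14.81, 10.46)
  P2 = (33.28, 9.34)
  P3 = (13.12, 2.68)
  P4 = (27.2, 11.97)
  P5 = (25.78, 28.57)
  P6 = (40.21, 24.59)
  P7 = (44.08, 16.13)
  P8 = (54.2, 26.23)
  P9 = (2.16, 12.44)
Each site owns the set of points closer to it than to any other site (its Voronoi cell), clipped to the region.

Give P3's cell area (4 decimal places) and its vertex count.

Area of P3's cell: 90.9616 (4 vertices)

1. box [0,56]×[0,35]: [(0, 0) (56, 0) (56, 35) (0, 35)]
2. ⊥bis P3·P0 via (9.455,5.065): [(6.1589, 0) (56, 0) (56, 35) (28.9352, 35)]  |A|=1345.8522
3. ⊥bis P3·P1 via (13.965,6.57): [(10.8717, 7.2419) (6.1589, 0) (44.2103, 0)]  |A|=137.7831
4. ⊥bis P3·P2 via (23.2,6.01): [(23.7146, 4.4521) (10.8717, 7.2419) (6.1589, 0) (25.1854, 0)]  |A|=95.4323
5. ⊥bis P3·P4 via (20.16,7.325): [(21.7779, 4.8728) (10.8717, 7.2419) (6.1589, 0) (24.993, 0)]  |A|=90.9616
6. ⊥bis P3·P5 via (19.45,15.625): [(21.7779, 4.8728) (10.8717, 7.2419) (6.1589, 0) (24.993, 0)]  |A|=90.9616
7. ⊥bis P3·P6 via (26.665,13.635): [(21.7779, 4.8728) (10.8717, 7.2419) (6.1589, 0) (24.993, 0)]  |A|=90.9616
8. ⊥bis P3·P7 via (28.6,9.405): [(21.7779, 4.8728) (10.8717, 7.2419) (6.1589, 0) (24.993, 0)]  |A|=90.9616
9. ⊥bis P3·P8 via (33.66,14.455): [(21.7779, 4.8728) (10.8717, 7.2419) (6.1589, 0) (24.993, 0)]  |A|=90.9616
10. ⊥bis P3·P9 via (7.64,7.56): [(21.7779, 4.8728) (10.8717, 7.2419) (6.1589, 0) (24.993, 0)]  |A|=90.9616
11. canonical 4-gon: [(21.7779, 4.8728) (10.8717, 7.2419) (6.1589, 0) (24.993, 0)]
12. shoelace: 90.9616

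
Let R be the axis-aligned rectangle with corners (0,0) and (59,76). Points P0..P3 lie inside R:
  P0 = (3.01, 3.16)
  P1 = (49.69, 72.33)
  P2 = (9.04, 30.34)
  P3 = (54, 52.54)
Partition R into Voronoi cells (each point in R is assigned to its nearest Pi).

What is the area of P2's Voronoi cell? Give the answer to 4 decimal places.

Area of P2's cell: 1792.5103

1. box [0,59]×[0,76]: [(0, 0) (59, 0) (59, 76) (0, 76)]
2. ⊥bis P2·P0 via (6.025,16.75): [(0, 18.0867) (59, 4.9973) (59, 76) (0, 76)]  |A|=3803.0238
3. ⊥bis P2·P1 via (29.365,51.335): [(0, 18.0867) (59, 4.9973) (59, 22.6457) (3.8869, 76) (0, 76)]  |A|=2332.7649
4. ⊥bis P2·P3 via (31.52,41.44): [(0, 18.0867) (48.3475, 7.3606) (24.1333, 56.3998) (3.8869, 76) (0, 76)]  |A|=1792.5103
5. canonical 5-gon: [(0, 18.0867) (48.3475, 7.3606) (24.1333, 56.3998) (3.8869, 76) (0, 76)]
6. shoelace: 1792.5103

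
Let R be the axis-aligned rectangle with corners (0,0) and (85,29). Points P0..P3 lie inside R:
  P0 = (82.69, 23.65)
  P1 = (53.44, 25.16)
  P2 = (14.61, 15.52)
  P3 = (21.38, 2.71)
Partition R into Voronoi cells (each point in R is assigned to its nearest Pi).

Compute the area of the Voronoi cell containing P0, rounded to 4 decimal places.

Area of P0's cell: 505.9437

1. box [0,85]×[0,29]: [(0, 0) (85, 0) (85, 29) (0, 29)]
2. ⊥bis P0·P1 via (68.065,24.405): [(66.8051, 0) (85, 0) (85, 29) (68.3022, 29)]  |A|=505.9437
3. ⊥bis P0·P2 via (48.65,19.585): [(66.8051, 0) (85, 0) (85, 29) (68.3022, 29)]  |A|=505.9437
4. ⊥bis P0·P3 via (52.035,13.18): [(66.8051, 0) (85, 0) (85, 29) (68.3022, 29)]  |A|=505.9437
5. canonical 4-gon: [(66.8051, 0) (85, 0) (85, 29) (68.3022, 29)]
6. shoelace: 505.9437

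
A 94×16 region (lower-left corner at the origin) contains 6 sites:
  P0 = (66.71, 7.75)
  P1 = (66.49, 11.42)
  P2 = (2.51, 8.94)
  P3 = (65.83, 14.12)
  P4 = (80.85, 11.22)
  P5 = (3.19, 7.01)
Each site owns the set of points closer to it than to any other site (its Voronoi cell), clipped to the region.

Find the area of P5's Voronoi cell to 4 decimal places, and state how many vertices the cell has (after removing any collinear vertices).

Area of P5's cell: 438.8993 (6 vertices)

1. box [0,94]×[0,16]: [(0, 0) (94, 0) (94, 16) (0, 16)]
2. ⊥bis P5·P0 via (34.95,7.38): [(0, 0) (35.036, 0) (34.8496, 16) (0, 16)]  |A|=559.0844
3. ⊥bis P5·P1 via (34.84,9.215): [(0, 0) (35.036, 0) (34.9464, 7.6875) (34.3673, 16) (0, 16)]  |A|=557.08
4. ⊥bis P5·P2 via (2.85,7.975): [(0, 6.9709) (0, 0) (35.036, 0) (34.9464, 7.6875) (34.3673, 16) (25.6268, 16)]  |A|=441.3858
5. ⊥bis P5·P3 via (34.51,10.565): [(0, 6.9709) (0, 0) (35.036, 0) (34.959, 6.6095) (33.8931, 16) (25.6268, 16)]  |A|=438.8993
6. ⊥bis P5·P4 via (42.02,9.115): [(0, 6.9709) (0, 0) (35.036, 0) (34.959, 6.6095) (33.8931, 16) (25.6268, 16)]  |A|=438.8993
7. canonical 6-gon: [(0, 6.9709) (0, 0) (35.036, 0) (34.959, 6.6095) (33.8931, 16) (25.6268, 16)]
8. shoelace: 438.8993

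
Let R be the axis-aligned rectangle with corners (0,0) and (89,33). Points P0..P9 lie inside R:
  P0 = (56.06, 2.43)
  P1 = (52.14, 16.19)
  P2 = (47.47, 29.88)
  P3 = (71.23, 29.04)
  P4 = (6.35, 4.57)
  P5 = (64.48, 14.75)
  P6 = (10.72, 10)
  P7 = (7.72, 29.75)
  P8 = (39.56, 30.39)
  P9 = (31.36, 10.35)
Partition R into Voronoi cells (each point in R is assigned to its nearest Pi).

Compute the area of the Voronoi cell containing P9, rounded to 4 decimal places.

Area of P9's cell: 460.0192

1. box [0,89]×[0,33]: [(0, 0) (89, 0) (89, 33) (0, 33)]
2. ⊥bis P9·P0 via (43.71,6.39): [(0, 0) (41.6611, 0) (52.2424, 33) (0, 33)]  |A|=1549.4077
3. ⊥bis P9·P1 via (41.75,13.27): [(0, 0) (41.6611, 0) (43.6959, 6.346) (36.2051, 33) (0, 33)]  |A|=1335.6784
4. ⊥bis P9·P2 via (39.415,20.115): [(0, 0) (41.6611, 0) (43.6959, 6.346) (39.9504, 19.6734) (23.7946, 33) (0, 33)]  |A|=1252.9835
5. ⊥bis P9·P3 via (51.295,19.695): [(0, 0) (41.6611, 0) (43.6959, 6.346) (39.9504, 19.6734) (23.7946, 33) (0, 33)]  |A|=1252.9835
6. ⊥bis P9·P4 via (18.855,7.46): [(20.5791, 0) (41.6611, 0) (43.6959, 6.346) (39.9504, 19.6734) (23.7946, 33) (12.9525, 33)]  |A|=699.7125
7. ⊥bis P9·P5 via (47.92,12.55): [(20.5791, 0) (41.6611, 0) (43.6959, 6.346) (39.9504, 19.6734) (23.7946, 33) (12.9525, 33)]  |A|=699.7125
8. ⊥bis P9·P6 via (21.04,10.175): [(21.2125, 0) (41.6611, 0) (43.6959, 6.346) (39.9504, 19.6734) (23.7946, 33) (20.6529, 33)]  |A|=562.2029
9. ⊥bis P9·P7 via (19.54,20.05): [(20.8456, 21.6409) (21.2125, 0) (41.6611, 0) (43.6959, 6.346) (39.9504, 19.6734) (27.5948, 29.8653)]  |A|=518.1539
10. ⊥bis P9·P8 via (35.46,20.37): [(23.7386, 25.1662) (20.8456, 21.6409) (21.2125, 0) (41.6611, 0) (43.6959, 6.346) (40.3127, 18.3844)]  |A|=460.0192
11. canonical 6-gon: [(23.7386, 25.1662) (20.8456, 21.6409) (21.2125, 0) (41.6611, 0) (43.6959, 6.346) (40.3127, 18.3844)]
12. shoelace: 460.0192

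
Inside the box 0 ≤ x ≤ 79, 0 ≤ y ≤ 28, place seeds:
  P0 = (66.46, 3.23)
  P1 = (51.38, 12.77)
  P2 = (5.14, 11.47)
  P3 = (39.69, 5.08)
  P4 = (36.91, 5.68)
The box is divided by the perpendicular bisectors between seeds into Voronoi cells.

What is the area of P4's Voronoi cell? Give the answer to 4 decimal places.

1. box [0,79]×[0,28]: [(0, 0) (79, 0) (79, 28) (0, 28)]
2. ⊥bis P4·P0 via (51.685,4.455): [(0, 0) (51.3156, 0) (53.6371, 28) (0, 28)]  |A|=1469.3386
3. ⊥bis P4·P1 via (44.145,9.225): [(0, 0) (48.6651, 0) (34.9456, 28) (0, 28)]  |A|=1170.5498
4. ⊥bis P4·P2 via (21.025,8.575): [(19.4622, 0) (48.6651, 0) (34.9456, 28) (24.5652, 28)]  |A|=554.1664
5. ⊥bis P4·P3 via (38.3,5.38): [(19.4622, 0) (37.1388, 0) (40.6634, 16.3305) (34.9456, 28) (24.5652, 28)]  |A|=460.0517
6. canonical 5-gon: [(19.4622, 0) (37.1388, 0) (40.6634, 16.3305) (34.9456, 28) (24.5652, 28)]
7. shoelace: 460.0517

Area of P4's cell: 460.0517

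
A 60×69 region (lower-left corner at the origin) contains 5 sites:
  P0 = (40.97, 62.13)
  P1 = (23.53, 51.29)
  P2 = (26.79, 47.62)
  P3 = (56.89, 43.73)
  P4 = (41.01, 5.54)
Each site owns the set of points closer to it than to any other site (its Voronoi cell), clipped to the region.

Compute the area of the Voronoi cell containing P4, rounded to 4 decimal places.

Area of P4's cell: 1359.2262

1. box [0,60]×[0,69]: [(0, 0) (60, 0) (60, 69) (0, 69)]
2. ⊥bis P4·P0 via (40.99,33.835): [(0, 33.806) (0, 0) (60, 0) (60, 33.8484)]  |A|=2029.6339
3. ⊥bis P4·P1 via (32.27,28.415): [(46.4658, 33.8389) (0, 16.0854) (0, 0) (60, 0) (60, 33.8484)]  |A|=1617.9324
4. ⊥bis P4·P2 via (33.9,26.58): [(55.3992, 33.8452) (0, 15.1242) (0, 0) (60, 0) (60, 33.8484)]  |A|=1512.1559
5. ⊥bis P4·P3 via (48.95,24.635): [(39.6221, 28.5137) (0, 15.1242) (0, 0) (60, 0) (60, 20.0402)]  |A|=1359.2262
6. canonical 5-gon: [(39.6221, 28.5137) (0, 15.1242) (0, 0) (60, 0) (60, 20.0402)]
7. shoelace: 1359.2262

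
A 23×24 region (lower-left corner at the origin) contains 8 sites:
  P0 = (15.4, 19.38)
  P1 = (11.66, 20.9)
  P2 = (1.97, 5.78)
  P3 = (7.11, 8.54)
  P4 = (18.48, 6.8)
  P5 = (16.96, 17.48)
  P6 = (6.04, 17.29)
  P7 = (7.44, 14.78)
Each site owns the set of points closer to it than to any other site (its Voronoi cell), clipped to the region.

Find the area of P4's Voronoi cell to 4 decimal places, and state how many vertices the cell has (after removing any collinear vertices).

1. box [0,23]×[0,24]: [(0, 0) (23, 0) (23, 24) (0, 24)]
2. ⊥bis P4·P0 via (16.94,13.09): [(0, 8.9425) (0, 0) (23, 0) (23, 14.5737)]  |A|=270.4365
3. ⊥bis P4·P1 via (15.07,13.85): [(9.9713, 11.3838) (0, 6.5608) (0, 0) (23, 0) (23, 14.5737)]  |A|=258.5621
4. ⊥bis P4·P2 via (10.225,6.29): [(9.9713, 11.3838) (9.9121, 11.3552) (10.6136, 0) (23, 0) (23, 14.5737)]  |A|=165.7868
5. ⊥bis P4·P3 via (12.795,7.67): [(13.4954, 12.2466) (11.6212, 0) (23, 0) (23, 14.5737)]  |A|=138.9346
6. ⊥bis P4·P5 via (17.72,12.14): [(13.3846, 11.523) (11.6212, 0) (23, 0) (23, 12.8915)]  |A|=127.5367
7. ⊥bis P4·P6 via (12.26,12.045): [(13.3846, 11.523) (11.6212, 0) (23, 0) (23, 12.8915)]  |A|=127.5367
8. ⊥bis P4·P7 via (12.96,10.79): [(13.5019, 11.5397) (13.3564, 11.3384) (11.6212, 0) (23, 0) (23, 12.8915)]  |A|=127.5261
9. canonical 5-gon: [(13.5019, 11.5397) (13.3564, 11.3384) (11.6212, 0) (23, 0) (23, 12.8915)]
10. shoelace: 127.5261

Area of P4's cell: 127.5261 (5 vertices)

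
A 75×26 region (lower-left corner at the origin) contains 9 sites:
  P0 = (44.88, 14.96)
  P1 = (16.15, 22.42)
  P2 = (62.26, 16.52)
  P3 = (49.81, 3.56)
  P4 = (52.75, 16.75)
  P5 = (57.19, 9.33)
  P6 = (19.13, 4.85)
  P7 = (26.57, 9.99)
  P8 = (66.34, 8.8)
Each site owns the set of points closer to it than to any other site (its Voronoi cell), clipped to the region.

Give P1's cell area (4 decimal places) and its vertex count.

Area of P1's cell: 343.5307 (5 vertices)

1. box [0,75]×[0,26]: [(0, 0) (75, 0) (75, 26) (0, 26)]
2. ⊥bis P1·P0 via (30.515,18.69): [(0, 0) (25.662, 0) (32.4131, 26) (0, 26)]  |A|=754.9761
3. ⊥bis P1·P2 via (39.205,19.47): [(0, 0) (25.662, 0) (32.4131, 26) (0, 26)]  |A|=754.9761
4. ⊥bis P1·P3 via (32.98,12.99): [(0, 0) (25.662, 0) (32.4131, 26) (0, 26)]  |A|=754.9761
5. ⊥bis P1·P4 via (34.45,19.585): [(0, 0) (25.662, 0) (32.4131, 26) (0, 26)]  |A|=754.9761
6. ⊥bis P1·P5 via (36.67,15.875): [(0, 0) (25.662, 0) (32.4131, 26) (0, 26)]  |A|=754.9761
7. ⊥bis P1·P6 via (17.64,13.635): [(0, 10.6431) (29.7351, 15.6864) (32.4131, 26) (0, 26)]  |A|=395.4667
8. ⊥bis P1·P7 via (21.36,16.205): [(0, 10.6431) (18.4602, 13.7741) (32.2374, 25.3235) (32.4131, 26) (0, 26)]  |A|=343.5307
9. ⊥bis P1·P8 via (41.245,15.61): [(0, 10.6431) (18.4602, 13.7741) (32.2374, 25.3235) (32.4131, 26) (0, 26)]  |A|=343.5307
10. canonical 5-gon: [(0, 10.6431) (18.4602, 13.7741) (32.2374, 25.3235) (32.4131, 26) (0, 26)]
11. shoelace: 343.5307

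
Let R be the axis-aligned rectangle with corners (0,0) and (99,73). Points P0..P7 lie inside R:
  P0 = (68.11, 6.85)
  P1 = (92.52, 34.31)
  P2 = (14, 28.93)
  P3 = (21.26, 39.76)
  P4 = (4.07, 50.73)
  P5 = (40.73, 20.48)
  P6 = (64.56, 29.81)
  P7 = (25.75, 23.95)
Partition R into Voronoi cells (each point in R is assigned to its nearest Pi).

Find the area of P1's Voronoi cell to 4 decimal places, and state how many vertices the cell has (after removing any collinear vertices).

Area of P1's cell: 1351.9586 (4 vertices)

1. box [0,99]×[0,73]: [(0, 0) (99, 0) (99, 73) (0, 73)]
2. ⊥bis P1·P0 via (80.315,20.58): [(99, 3.9704) (99, 73) (21.3452, 73)]  |A|=2680.2422
3. ⊥bis P1·P2 via (53.26,31.62): [(52.3108, 45.4738) (99, 3.9704) (99, 73) (50.4247, 73)]  |A|=2280.017
4. ⊥bis P1·P3 via (56.89,37.035): [(57.2028, 41.1251) (99, 3.9704) (99, 73) (59.6406, 73)]  |A|=2069.9106
5. ⊥bis P1·P4 via (48.295,42.52): [(57.2028, 41.1251) (99, 3.9704) (99, 73) (59.6406, 73)]  |A|=2069.9106
6. ⊥bis P1·P5 via (66.625,27.395): [(58.4842, 57.8801) (64.7501, 34.4161) (99, 3.9704) (99, 73) (59.6406, 73)]  |A|=2002.3846
7. ⊥bis P1·P6 via (78.54,32.06): [(80.3998, 20.5046) (99, 3.9704) (99, 73) (71.9509, 73)]  |A|=1351.9586
8. ⊥bis P1·P7 via (59.135,29.13): [(80.3998, 20.5046) (99, 3.9704) (99, 73) (71.9509, 73)]  |A|=1351.9586
9. canonical 4-gon: [(80.3998, 20.5046) (99, 3.9704) (99, 73) (71.9509, 73)]
10. shoelace: 1351.9586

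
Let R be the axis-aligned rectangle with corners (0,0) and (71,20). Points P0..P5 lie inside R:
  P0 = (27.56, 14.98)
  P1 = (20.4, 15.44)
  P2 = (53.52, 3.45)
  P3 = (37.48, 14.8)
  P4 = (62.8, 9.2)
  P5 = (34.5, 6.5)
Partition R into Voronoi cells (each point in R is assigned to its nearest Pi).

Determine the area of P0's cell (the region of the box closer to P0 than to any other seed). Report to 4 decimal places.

1. box [0,71]×[0,20]: [(0, 0) (71, 0) (71, 20) (0, 20)]
2. ⊥bis P0·P1 via (23.98,15.21): [(23.0028, 0) (71, 0) (71, 20) (24.2877, 20)]  |A|=947.0944
3. ⊥bis P0·P2 via (40.54,9.215): [(23.0028, 0) (36.4472, 0) (45.3301, 20) (24.2877, 20)]  |A|=344.8675
4. ⊥bis P0·P3 via (32.52,14.89): [(23.0028, 0) (32.2498, 0) (32.6127, 20) (24.2877, 20)]  |A|=175.7198
5. ⊥bis P0·P4 via (45.18,12.09): [(23.0028, 0) (32.2498, 0) (32.6127, 20) (24.2877, 20)]  |A|=175.7198
6. ⊥bis P0·P5 via (31.03,10.74): [(23.2856, 4.402) (32.466, 11.9152) (32.6127, 20) (24.2877, 20)]  |A|=101.4859
7. canonical 4-gon: [(23.2856, 4.402) (32.466, 11.9152) (32.6127, 20) (24.2877, 20)]
8. shoelace: 101.4859

Area of P0's cell: 101.4859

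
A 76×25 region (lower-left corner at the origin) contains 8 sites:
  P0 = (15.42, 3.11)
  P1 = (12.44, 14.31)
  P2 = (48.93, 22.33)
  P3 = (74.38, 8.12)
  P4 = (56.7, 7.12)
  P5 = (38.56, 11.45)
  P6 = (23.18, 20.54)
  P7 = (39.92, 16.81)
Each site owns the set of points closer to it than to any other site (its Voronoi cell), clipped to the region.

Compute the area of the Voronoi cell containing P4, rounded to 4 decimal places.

Area of P4's cell: 303.9214

1. box [0,76]×[0,25]: [(0, 0) (76, 0) (76, 25) (0, 25)]
2. ⊥bis P4·P0 via (36.06,5.115): [(36.5569, 0) (76, 0) (76, 25) (34.1283, 25)]  |A|=1016.4347
3. ⊥bis P4·P1 via (34.57,10.715): [(35.162, 14.3592) (36.5569, 0) (76, 0) (76, 25) (36.8906, 25)]  |A|=1001.7385
4. ⊥bis P4·P2 via (52.815,14.725): [(35.9628, 6.1161) (36.5569, 0) (76, 0) (76, 25) (72.9286, 25)]  |A|=650.0838
5. ⊥bis P4·P3 via (65.54,7.62): [(64.7921, 20.8435) (35.9628, 6.1161) (36.5569, 0) (65.971, 0)]  |A|=399.0819
6. ⊥bis P4·P5 via (47.63,9.285): [(64.7921, 20.8435) (48.3888, 12.4639) (45.4137, 0) (65.971, 0)]  |A|=304.0019
7. ⊥bis P4·P6 via (39.94,13.83): [(64.7921, 20.8435) (48.3888, 12.4639) (45.4137, 0) (65.971, 0)]  |A|=304.0019
8. ⊥bis P4·P7 via (48.31,11.965): [(64.7921, 20.8435) (48.6857, 12.6155) (48.2413, 11.8461) (45.4137, 0) (65.971, 0)]  |A|=303.9214
9. canonical 5-gon: [(64.7921, 20.8435) (48.6857, 12.6155) (48.2413, 11.8461) (45.4137, 0) (65.971, 0)]
10. shoelace: 303.9214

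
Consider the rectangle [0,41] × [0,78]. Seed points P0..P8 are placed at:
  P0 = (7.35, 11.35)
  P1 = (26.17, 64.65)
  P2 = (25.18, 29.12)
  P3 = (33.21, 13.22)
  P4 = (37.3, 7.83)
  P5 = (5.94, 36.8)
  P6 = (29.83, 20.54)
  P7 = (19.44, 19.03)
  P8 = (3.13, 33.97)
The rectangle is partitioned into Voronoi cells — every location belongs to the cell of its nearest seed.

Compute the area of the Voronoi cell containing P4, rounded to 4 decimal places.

1. box [0,41]×[0,78]: [(0, 0) (41, 0) (41, 78) (0, 78)]
2. ⊥bis P4·P0 via (22.325,9.59): [(21.1979, 0) (41, 0) (41, 78) (30.3652, 78)]  |A|=1187.0403
3. ⊥bis P4·P1 via (31.735,36.24): [(25.3092, 34.9813) (21.1979, 0) (41, 0) (41, 38.0548)]  |A|=644.9068
4. ⊥bis P4·P2 via (31.24,18.475): [(22.8049, 13.673) (21.1979, 0) (41, 0) (41, 24.0312)]  |A|=354.0027
5. ⊥bis P4·P3 via (35.255,10.525): [(21.3846, 0) (41, 0) (41, 14.8844)]  |A|=145.9812
6. ⊥bis P4·P5 via (21.62,22.315): [(21.3846, 0) (41, 0) (41, 14.8844)]  |A|=145.9812
7. ⊥bis P4·P6 via (33.565,14.185): [(21.3846, 0) (41, 0) (41, 14.8844)]  |A|=145.9812
8. ⊥bis P4·P7 via (28.37,13.43): [(21.3846, 0) (41, 0) (41, 14.8844)]  |A|=145.9812
9. ⊥bis P4·P8 via (20.215,20.9): [(21.3846, 0) (41, 0) (41, 14.8844)]  |A|=145.9812
10. canonical 3-gon: [(21.3846, 0) (41, 0) (41, 14.8844)]
11. shoelace: 145.9812

Area of P4's cell: 145.9812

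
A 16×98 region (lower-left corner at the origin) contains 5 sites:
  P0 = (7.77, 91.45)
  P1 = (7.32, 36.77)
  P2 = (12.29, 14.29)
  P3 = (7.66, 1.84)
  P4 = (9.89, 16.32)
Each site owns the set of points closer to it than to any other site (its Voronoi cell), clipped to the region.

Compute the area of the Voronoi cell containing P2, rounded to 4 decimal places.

Area of P2's cell: 75.1689

1. box [0,16]×[0,98]: [(0, 0) (16, 0) (16, 98) (0, 98)]
2. ⊥bis P2·P0 via (10.03,52.87): [(0, 52.2824) (0, 0) (16, 0) (16, 53.2197)]  |A|=844.0173
3. ⊥bis P2·P1 via (9.805,25.53): [(0, 23.3623) (0, 0) (16, 0) (16, 26.8996)]  |A|=402.0951
4. ⊥bis P2·P3 via (9.975,8.065): [(0, 23.3623) (0, 11.7746) (16, 5.8244) (16, 26.8996)]  |A|=261.3034
5. ⊥bis P2·P4 via (11.09,15.305): [(6.1647, 9.482) (16, 5.8244) (16, 21.1099)]  |A|=75.1689
6. canonical 3-gon: [(6.1647, 9.482) (16, 5.8244) (16, 21.1099)]
7. shoelace: 75.1689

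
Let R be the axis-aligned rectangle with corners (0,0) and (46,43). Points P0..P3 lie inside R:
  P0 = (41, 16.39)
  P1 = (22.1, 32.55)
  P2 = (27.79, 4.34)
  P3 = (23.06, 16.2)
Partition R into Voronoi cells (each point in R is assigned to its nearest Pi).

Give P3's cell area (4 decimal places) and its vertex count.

Area of P3's cell: 559.3078 (4 vertices)

1. box [0,46]×[0,43]: [(0, 0) (46, 0) (46, 43) (0, 43)]
2. ⊥bis P3·P0 via (32.03,16.295): [(0, 0) (32.2026, 0) (31.7472, 43) (0, 43)]  |A|=1374.9196
3. ⊥bis P3·P1 via (22.58,24.375): [(0, 23.0492) (0, 0) (32.2026, 0) (31.9386, 24.9245)]  |A|=769.3962
4. ⊥bis P3·P2 via (25.425,10.27): [(0, 23.0492) (0, 0.13) (32.0658, 12.9185) (31.9386, 24.9245)]  |A|=559.3078
5. canonical 4-gon: [(0, 23.0492) (0, 0.13) (32.0658, 12.9185) (31.9386, 24.9245)]
6. shoelace: 559.3078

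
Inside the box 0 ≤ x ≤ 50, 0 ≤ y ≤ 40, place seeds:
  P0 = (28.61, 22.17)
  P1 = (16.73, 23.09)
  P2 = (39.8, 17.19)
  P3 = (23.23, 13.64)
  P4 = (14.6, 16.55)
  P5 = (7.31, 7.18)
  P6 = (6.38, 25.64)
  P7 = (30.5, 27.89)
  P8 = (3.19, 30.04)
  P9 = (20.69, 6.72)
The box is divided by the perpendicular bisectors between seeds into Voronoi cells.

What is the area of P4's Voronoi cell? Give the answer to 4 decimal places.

Area of P4's cell: 101.7511

1. box [0,50]×[0,40]: [(0, 0) (50, 0) (50, 40) (0, 40)]
2. ⊥bis P4·P0 via (21.605,19.36): [(0, 0) (29.3711, 0) (13.3254, 40) (0, 40)]  |A|=853.9308
3. ⊥bis P4·P1 via (15.665,19.82): [(0, 24.9219) (0, 0) (29.3711, 0) (22.2854, 17.6638)]  |A|=537.1003
4. ⊥bis P4·P2 via (27.2,16.87): [(0, 24.9219) (0, 0) (27.6284, 0) (27.5107, 4.6379) (22.2854, 17.6638)]  |A|=533.0592
5. ⊥bis P4·P3 via (18.915,15.095): [(20.029, 18.3987) (0, 24.9219) (0, 0) (13.825, 0)]  |A|=376.7616
6. ⊥bis P4·P5 via (10.955,11.865): [(16.3979, 7.6303) (20.029, 18.3987) (0, 24.9219) (0, 20.3882)]  |A|=156.8551
7. ⊥bis P4·P6 via (10.49,21.095): [(5.2185, 16.3281) (16.3979, 7.6303) (20.029, 18.3987) (10.8237, 21.3968)]  |A|=107.7148
8. ⊥bis P4·P7 via (22.55,22.22): [(5.2185, 16.3281) (16.3979, 7.6303) (20.029, 18.3987) (10.8237, 21.3968)]  |A|=107.7148
9. ⊥bis P4·P8 via (8.895,23.295): [(5.2185, 16.3281) (16.3979, 7.6303) (20.029, 18.3987) (10.8237, 21.3968)]  |A|=107.7148
10. ⊥bis P4·P9 via (17.645,11.635): [(5.2185, 16.3281) (14.0852, 9.4296) (17.7756, 11.7159) (20.029, 18.3987) (10.8237, 21.3968)]  |A|=101.7511
11. canonical 5-gon: [(5.2185, 16.3281) (14.0852, 9.4296) (17.7756, 11.7159) (20.029, 18.3987) (10.8237, 21.3968)]
12. shoelace: 101.7511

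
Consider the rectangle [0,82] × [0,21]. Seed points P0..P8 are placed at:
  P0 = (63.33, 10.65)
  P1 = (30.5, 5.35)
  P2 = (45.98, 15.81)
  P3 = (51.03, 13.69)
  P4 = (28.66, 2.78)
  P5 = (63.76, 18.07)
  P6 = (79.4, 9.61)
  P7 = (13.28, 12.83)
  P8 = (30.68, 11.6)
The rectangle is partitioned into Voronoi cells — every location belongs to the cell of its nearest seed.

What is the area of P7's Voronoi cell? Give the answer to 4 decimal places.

1. box [0,82]×[0,21]: [(0, 0) (82, 0) (82, 21) (0, 21)]
2. ⊥bis P7·P0 via (38.305,11.74): [(0, 0) (37.7936, 0) (38.7083, 21) (0, 21)]  |A|=803.2708
3. ⊥bis P7·P1 via (21.89,9.09): [(0, 0) (17.9415, 0) (27.0634, 21) (0, 21)]  |A|=472.552
4. ⊥bis P7·P2 via (29.63,14.32): [(0, 0) (17.9415, 0) (27.0634, 21) (0, 21)]  |A|=472.552
5. ⊥bis P7·P3 via (32.155,13.26): [(0, 0) (17.9415, 0) (27.0634, 21) (0, 21)]  |A|=472.552
6. ⊥bis P7·P4 via (20.97,7.805): [(0, 0) (15.8699, 0) (22.0493, 9.4567) (27.0634, 21) (0, 21)]  |A|=462.7565
7. ⊥bis P7·P5 via (38.52,15.45): [(0, 0) (15.8699, 0) (22.0493, 9.4567) (27.0634, 21) (0, 21)]  |A|=462.7565
8. ⊥bis P7·P6 via (46.34,11.22): [(0, 0) (15.8699, 0) (22.0493, 9.4567) (27.0634, 21) (0, 21)]  |A|=462.7565
9. ⊥bis P7·P8 via (21.98,12.215): [(0, 0) (15.8699, 0) (21.753, 9.0032) (22.601, 21) (0, 21)]  |A|=435.4157
10. canonical 5-gon: [(0, 0) (15.8699, 0) (21.753, 9.0032) (22.601, 21) (0, 21)]
11. shoelace: 435.4157

Area of P7's cell: 435.4157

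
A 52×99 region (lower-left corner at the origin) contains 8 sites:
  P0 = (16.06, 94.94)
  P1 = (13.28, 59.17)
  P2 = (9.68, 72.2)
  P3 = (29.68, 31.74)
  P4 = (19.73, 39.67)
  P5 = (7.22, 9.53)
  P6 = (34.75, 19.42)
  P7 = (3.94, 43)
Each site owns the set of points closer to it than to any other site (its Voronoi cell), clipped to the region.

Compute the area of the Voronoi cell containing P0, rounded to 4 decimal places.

Area of P0's cell: 987.9016

1. box [0,52]×[0,99]: [(0, 0) (52, 0) (52, 99) (0, 99)]
2. ⊥bis P0·P1 via (14.67,77.055): [(0, 78.1951) (52, 74.1538) (52, 99) (0, 99)]  |A|=1186.9288
3. ⊥bis P0·P2 via (12.87,83.57): [(0, 87.1808) (44.2986, 74.7523) (52, 74.1538) (52, 99) (0, 99)]  |A|=987.9016
4. ⊥bis P0·P3 via (22.87,63.34): [(0, 87.1808) (44.2986, 74.7523) (52, 74.1538) (52, 99) (0, 99)]  |A|=987.9016
5. ⊥bis P0·P4 via (17.895,67.305): [(0, 87.1808) (44.2986, 74.7523) (52, 74.1538) (52, 99) (0, 99)]  |A|=987.9016
6. ⊥bis P0·P5 via (11.64,52.235): [(0, 87.1808) (44.2986, 74.7523) (52, 74.1538) (52, 99) (0, 99)]  |A|=987.9016
7. ⊥bis P0·P6 via (25.405,57.18): [(0, 87.1808) (44.2986, 74.7523) (52, 74.1538) (52, 99) (0, 99)]  |A|=987.9016
8. ⊥bis P0·P7 via (10,68.97): [(0, 87.1808) (44.2986, 74.7523) (52, 74.1538) (52, 99) (0, 99)]  |A|=987.9016
9. canonical 5-gon: [(0, 87.1808) (44.2986, 74.7523) (52, 74.1538) (52, 99) (0, 99)]
10. shoelace: 987.9016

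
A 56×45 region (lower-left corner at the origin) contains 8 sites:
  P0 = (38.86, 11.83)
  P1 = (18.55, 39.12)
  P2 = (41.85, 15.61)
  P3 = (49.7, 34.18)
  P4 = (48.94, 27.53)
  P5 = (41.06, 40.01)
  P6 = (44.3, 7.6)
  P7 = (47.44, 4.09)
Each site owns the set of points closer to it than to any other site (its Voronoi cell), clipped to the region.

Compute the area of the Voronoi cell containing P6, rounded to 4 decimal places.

Area of P6's cell: 103.9641

1. box [0,56]×[0,45]: [(0, 0) (56, 0) (56, 45) (0, 45)]
2. ⊥bis P6·P0 via (41.58,9.715): [(34.0259, 0) (56, 0) (56, 28.2599)]  |A|=310.493
3. ⊥bis P6·P1 via (31.425,23.36): [(34.0259, 0) (56, 0) (56, 28.2599)]  |A|=310.493
4. ⊥bis P6·P2 via (43.075,11.605): [(43.0417, 11.5948) (34.0259, 0) (56, 0) (56, 15.5583)]  |A|=228.1978
5. ⊥bis P6·P3 via (47,20.89): [(43.0417, 11.5948) (34.0259, 0) (56, 0) (56, 15.5583)]  |A|=228.1978
6. ⊥bis P6·P4 via (46.62,17.565): [(55.6712, 15.4578) (43.0417, 11.5948) (34.0259, 0) (56, 0) (56, 15.3812)]  |A|=228.1687
7. ⊥bis P6·P5 via (42.68,23.805): [(55.6712, 15.4578) (43.0417, 11.5948) (34.0259, 0) (56, 0) (56, 15.3812)]  |A|=228.1687
8. ⊥bis P6·P7 via (45.87,5.845): [(55.6712, 15.4578) (43.0417, 11.5948) (34.0259, 0) (39.3363, 0) (56, 14.9072) (56, 15.3812)]  |A|=103.9641
9. canonical 6-gon: [(55.6712, 15.4578) (43.0417, 11.5948) (34.0259, 0) (39.3363, 0) (56, 14.9072) (56, 15.3812)]
10. shoelace: 103.9641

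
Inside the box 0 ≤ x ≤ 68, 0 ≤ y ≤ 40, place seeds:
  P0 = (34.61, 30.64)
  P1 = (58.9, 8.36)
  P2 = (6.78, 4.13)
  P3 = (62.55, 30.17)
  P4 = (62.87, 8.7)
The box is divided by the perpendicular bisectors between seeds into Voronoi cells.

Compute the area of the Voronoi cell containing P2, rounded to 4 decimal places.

Area of P2's cell: 719.7725

1. box [0,68]×[0,40]: [(0, 0) (68, 0) (68, 40) (0, 40)]
2. ⊥bis P2·P0 via (20.695,17.385): [(0, 39.1105) (0, 0) (37.2554, 0)]  |A|=728.5381
3. ⊥bis P2·P1 via (32.84,6.245): [(32.9828, 4.4853) (0, 39.1105) (0, 0) (33.3468, 0)]  |A|=719.7725
4. ⊥bis P2·P3 via (34.665,17.15): [(32.9828, 4.4853) (0, 39.1105) (0, 0) (33.3468, 0)]  |A|=719.7725
5. ⊥bis P2·P4 via (34.825,6.415): [(32.9828, 4.4853) (0, 39.1105) (0, 0) (33.3468, 0)]  |A|=719.7725
6. canonical 4-gon: [(32.9828, 4.4853) (0, 39.1105) (0, 0) (33.3468, 0)]
7. shoelace: 719.7725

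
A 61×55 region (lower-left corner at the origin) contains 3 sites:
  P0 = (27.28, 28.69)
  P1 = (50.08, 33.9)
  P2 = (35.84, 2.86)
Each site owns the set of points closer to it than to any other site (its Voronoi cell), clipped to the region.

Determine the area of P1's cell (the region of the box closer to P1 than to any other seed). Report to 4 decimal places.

1. box [0,61]×[0,55]: [(0, 0) (61, 0) (61, 55) (0, 55)]
2. ⊥bis P1·P0 via (38.68,31.295): [(45.8312, 0) (61, 0) (61, 55) (33.2632, 55)]  |A|=1179.9045
3. ⊥bis P1·P2 via (42.96,18.38): [(41.4756, 19.061) (61, 10.1039) (61, 55) (33.2632, 55)]  |A|=936.7015
4. canonical 4-gon: [(41.4756, 19.061) (61, 10.1039) (61, 55) (33.2632, 55)]
5. shoelace: 936.7015

Area of P1's cell: 936.7015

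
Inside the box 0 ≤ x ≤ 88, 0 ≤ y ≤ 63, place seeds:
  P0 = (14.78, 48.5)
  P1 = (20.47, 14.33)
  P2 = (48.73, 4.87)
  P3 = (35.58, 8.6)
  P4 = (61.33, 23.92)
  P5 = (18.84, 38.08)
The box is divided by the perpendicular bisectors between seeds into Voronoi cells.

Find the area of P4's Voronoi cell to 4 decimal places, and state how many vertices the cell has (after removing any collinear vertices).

Area of P4's cell: 2379.0678 (7 vertices)

1. box [0,88]×[0,63]: [(0, 0) (88, 0) (88, 63) (0, 63)]
2. ⊥bis P4·P0 via (38.055,36.21): [(18.9349, 0) (88, 0) (88, 63) (52.201, 63)]  |A|=3303.2186
3. ⊥bis P4·P1 via (40.9,19.125): [(37.2485, 34.6827) (45.3887, 0) (88, 0) (88, 63) (52.201, 63)]  |A|=2844.4732
4. ⊥bis P4·P2 via (55.03,14.395): [(37.2485, 34.6827) (39.6176, 24.5891) (76.7939, 0) (88, 0) (88, 63) (52.201, 63)]  |A|=2458.3617
5. ⊥bis P4·P3 via (48.455,16.26): [(37.3641, 34.9016) (46.0184, 20.3554) (76.7939, 0) (88, 0) (88, 63) (52.201, 63)]  |A|=2429.2844
6. ⊥bis P4·P5 via (40.085,31): [(48.2651, 55.546) (39.9415, 30.5695) (46.0184, 20.3554) (76.7939, 0) (88, 0) (88, 63) (52.201, 63)]  |A|=2379.0678
7. canonical 7-gon: [(48.2651, 55.546) (39.9415, 30.5695) (46.0184, 20.3554) (76.7939, 0) (88, 0) (88, 63) (52.201, 63)]
8. shoelace: 2379.0678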